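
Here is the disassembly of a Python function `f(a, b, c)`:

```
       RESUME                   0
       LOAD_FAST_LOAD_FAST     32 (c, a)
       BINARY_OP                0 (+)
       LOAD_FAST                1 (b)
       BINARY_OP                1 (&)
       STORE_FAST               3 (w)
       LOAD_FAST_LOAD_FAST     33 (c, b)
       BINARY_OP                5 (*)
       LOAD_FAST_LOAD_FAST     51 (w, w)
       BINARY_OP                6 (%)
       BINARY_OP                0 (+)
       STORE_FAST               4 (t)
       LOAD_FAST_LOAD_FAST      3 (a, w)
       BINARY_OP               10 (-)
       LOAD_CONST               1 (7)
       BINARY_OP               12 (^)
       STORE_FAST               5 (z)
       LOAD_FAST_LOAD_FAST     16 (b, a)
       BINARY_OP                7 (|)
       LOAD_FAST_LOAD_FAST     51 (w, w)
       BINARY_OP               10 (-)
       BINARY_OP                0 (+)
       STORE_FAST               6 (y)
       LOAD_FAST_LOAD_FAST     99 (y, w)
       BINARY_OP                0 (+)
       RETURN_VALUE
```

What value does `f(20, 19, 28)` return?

39

LOAD_FAST_LOAD_FAST c,a → push 28,20. Stack: [28, 20]
BINARY_OP + → 28 + 20 = 48. Stack: [48]
LOAD_FAST b → push 19. Stack: [48, 19]
BINARY_OP & → 48 & 19 = 16. Stack: [16]
STORE_FAST w → w=16. Stack: []
LOAD_FAST_LOAD_FAST c,b → push 28,19. Stack: [28, 19]
BINARY_OP * → 28 * 19 = 532. Stack: [532]
LOAD_FAST_LOAD_FAST w,w → push 16,16. Stack: [532, 16, 16]
BINARY_OP % → 16 % 16 = 0. Stack: [532, 0]
BINARY_OP + → 532 + 0 = 532. Stack: [532]
STORE_FAST t → t=532. Stack: []
LOAD_FAST_LOAD_FAST a,w → push 20,16. Stack: [20, 16]
BINARY_OP - → 20 - 16 = 4. Stack: [4]
LOAD_CONST → push 7. Stack: [4, 7]
BINARY_OP ^ → 4 ^ 7 = 3. Stack: [3]
STORE_FAST z → z=3. Stack: []
LOAD_FAST_LOAD_FAST b,a → push 19,20. Stack: [19, 20]
BINARY_OP | → 19 | 20 = 23. Stack: [23]
LOAD_FAST_LOAD_FAST w,w → push 16,16. Stack: [23, 16, 16]
BINARY_OP - → 16 - 16 = 0. Stack: [23, 0]
BINARY_OP + → 23 + 0 = 23. Stack: [23]
STORE_FAST y → y=23. Stack: []
LOAD_FAST_LOAD_FAST y,w → push 23,16. Stack: [23, 16]
BINARY_OP + → 23 + 16 = 39. Stack: [39]
RETURN_VALUE → return 39.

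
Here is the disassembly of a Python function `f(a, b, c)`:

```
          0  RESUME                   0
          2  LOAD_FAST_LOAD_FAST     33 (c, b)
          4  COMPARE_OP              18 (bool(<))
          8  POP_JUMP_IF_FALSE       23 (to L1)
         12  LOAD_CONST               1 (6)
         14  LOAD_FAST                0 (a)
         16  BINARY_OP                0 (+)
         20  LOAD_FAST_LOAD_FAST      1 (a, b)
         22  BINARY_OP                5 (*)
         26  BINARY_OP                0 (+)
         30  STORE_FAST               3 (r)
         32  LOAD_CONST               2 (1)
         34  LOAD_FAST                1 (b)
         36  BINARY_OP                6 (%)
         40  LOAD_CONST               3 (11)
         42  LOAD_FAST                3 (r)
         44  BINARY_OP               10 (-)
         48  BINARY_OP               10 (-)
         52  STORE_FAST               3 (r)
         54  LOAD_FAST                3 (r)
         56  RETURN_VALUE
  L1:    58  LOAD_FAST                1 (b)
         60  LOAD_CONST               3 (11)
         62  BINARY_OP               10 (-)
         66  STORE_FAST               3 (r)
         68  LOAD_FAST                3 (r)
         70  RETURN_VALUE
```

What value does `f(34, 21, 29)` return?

10

LOAD_FAST_LOAD_FAST c,b → push 29,21. Stack: [29, 21]
COMPARE_OP bool(<) → 29 vs 21 = False. Stack: [False]
POP_JUMP_IF_FALSE → pop False; jump. Stack: []
LOAD_FAST b → push 21. Stack: [21]
LOAD_CONST → push 11. Stack: [21, 11]
BINARY_OP - → 21 - 11 = 10. Stack: [10]
STORE_FAST r → r=10. Stack: []
LOAD_FAST r → push 10. Stack: [10]
RETURN_VALUE → return 10.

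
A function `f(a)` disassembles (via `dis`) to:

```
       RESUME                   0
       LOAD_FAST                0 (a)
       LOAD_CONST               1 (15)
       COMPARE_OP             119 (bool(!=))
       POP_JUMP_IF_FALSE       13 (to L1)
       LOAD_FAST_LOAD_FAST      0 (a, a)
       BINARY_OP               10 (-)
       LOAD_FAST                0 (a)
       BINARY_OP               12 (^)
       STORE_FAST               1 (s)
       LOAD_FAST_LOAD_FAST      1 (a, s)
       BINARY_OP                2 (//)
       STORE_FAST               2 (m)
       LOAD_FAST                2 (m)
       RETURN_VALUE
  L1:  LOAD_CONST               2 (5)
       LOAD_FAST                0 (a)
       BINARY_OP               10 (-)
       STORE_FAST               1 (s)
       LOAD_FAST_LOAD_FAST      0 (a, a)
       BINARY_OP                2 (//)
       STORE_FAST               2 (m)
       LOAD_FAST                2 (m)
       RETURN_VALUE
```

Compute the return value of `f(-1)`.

1

LOAD_FAST a → push -1. Stack: [-1]
LOAD_CONST → push 15. Stack: [-1, 15]
COMPARE_OP bool(!=) → -1 vs 15 = True. Stack: [True]
POP_JUMP_IF_FALSE → pop True; no jump. Stack: []
LOAD_FAST_LOAD_FAST a,a → push -1,-1. Stack: [-1, -1]
BINARY_OP - → -1 - -1 = 0. Stack: [0]
LOAD_FAST a → push -1. Stack: [0, -1]
BINARY_OP ^ → 0 ^ -1 = -1. Stack: [-1]
STORE_FAST s → s=-1. Stack: []
LOAD_FAST_LOAD_FAST a,s → push -1,-1. Stack: [-1, -1]
BINARY_OP // → -1 // -1 = 1. Stack: [1]
STORE_FAST m → m=1. Stack: []
LOAD_FAST m → push 1. Stack: [1]
RETURN_VALUE → return 1.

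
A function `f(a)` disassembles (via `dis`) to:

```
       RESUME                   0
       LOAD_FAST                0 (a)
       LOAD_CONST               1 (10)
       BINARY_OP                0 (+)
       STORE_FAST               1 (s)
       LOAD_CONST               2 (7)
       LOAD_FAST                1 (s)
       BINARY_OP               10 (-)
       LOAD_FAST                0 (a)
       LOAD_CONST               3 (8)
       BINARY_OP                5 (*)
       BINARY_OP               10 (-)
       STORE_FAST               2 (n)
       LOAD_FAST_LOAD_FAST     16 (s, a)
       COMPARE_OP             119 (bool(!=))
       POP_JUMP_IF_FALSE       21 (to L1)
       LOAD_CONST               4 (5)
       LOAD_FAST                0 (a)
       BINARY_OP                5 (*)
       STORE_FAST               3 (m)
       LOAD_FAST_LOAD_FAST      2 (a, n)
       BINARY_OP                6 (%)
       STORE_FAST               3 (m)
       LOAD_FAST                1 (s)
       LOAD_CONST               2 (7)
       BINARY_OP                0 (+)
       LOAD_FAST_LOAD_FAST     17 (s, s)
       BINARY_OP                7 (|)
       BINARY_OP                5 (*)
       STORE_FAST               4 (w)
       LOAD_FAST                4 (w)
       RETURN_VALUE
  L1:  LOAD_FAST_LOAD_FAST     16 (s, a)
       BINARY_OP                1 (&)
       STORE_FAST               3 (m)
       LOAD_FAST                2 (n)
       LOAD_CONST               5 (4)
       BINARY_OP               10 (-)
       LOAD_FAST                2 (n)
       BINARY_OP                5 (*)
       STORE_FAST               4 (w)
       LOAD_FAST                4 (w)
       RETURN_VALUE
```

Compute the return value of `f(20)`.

LOAD_FAST a → push 20. Stack: [20]
LOAD_CONST → push 10. Stack: [20, 10]
BINARY_OP + → 20 + 10 = 30. Stack: [30]
STORE_FAST s → s=30. Stack: []
LOAD_CONST → push 7. Stack: [7]
LOAD_FAST s → push 30. Stack: [7, 30]
BINARY_OP - → 7 - 30 = -23. Stack: [-23]
LOAD_FAST a → push 20. Stack: [-23, 20]
LOAD_CONST → push 8. Stack: [-23, 20, 8]
BINARY_OP * → 20 * 8 = 160. Stack: [-23, 160]
BINARY_OP - → -23 - 160 = -183. Stack: [-183]
STORE_FAST n → n=-183. Stack: []
LOAD_FAST_LOAD_FAST s,a → push 30,20. Stack: [30, 20]
COMPARE_OP bool(!=) → 30 vs 20 = True. Stack: [True]
POP_JUMP_IF_FALSE → pop True; no jump. Stack: []
LOAD_CONST → push 5. Stack: [5]
LOAD_FAST a → push 20. Stack: [5, 20]
BINARY_OP * → 5 * 20 = 100. Stack: [100]
STORE_FAST m → m=100. Stack: []
LOAD_FAST_LOAD_FAST a,n → push 20,-183. Stack: [20, -183]
BINARY_OP % → 20 % -183 = -163. Stack: [-163]
STORE_FAST m → m=-163. Stack: []
LOAD_FAST s → push 30. Stack: [30]
LOAD_CONST → push 7. Stack: [30, 7]
BINARY_OP + → 30 + 7 = 37. Stack: [37]
LOAD_FAST_LOAD_FAST s,s → push 30,30. Stack: [37, 30, 30]
BINARY_OP | → 30 | 30 = 30. Stack: [37, 30]
BINARY_OP * → 37 * 30 = 1110. Stack: [1110]
STORE_FAST w → w=1110. Stack: []
LOAD_FAST w → push 1110. Stack: [1110]
RETURN_VALUE → return 1110.

1110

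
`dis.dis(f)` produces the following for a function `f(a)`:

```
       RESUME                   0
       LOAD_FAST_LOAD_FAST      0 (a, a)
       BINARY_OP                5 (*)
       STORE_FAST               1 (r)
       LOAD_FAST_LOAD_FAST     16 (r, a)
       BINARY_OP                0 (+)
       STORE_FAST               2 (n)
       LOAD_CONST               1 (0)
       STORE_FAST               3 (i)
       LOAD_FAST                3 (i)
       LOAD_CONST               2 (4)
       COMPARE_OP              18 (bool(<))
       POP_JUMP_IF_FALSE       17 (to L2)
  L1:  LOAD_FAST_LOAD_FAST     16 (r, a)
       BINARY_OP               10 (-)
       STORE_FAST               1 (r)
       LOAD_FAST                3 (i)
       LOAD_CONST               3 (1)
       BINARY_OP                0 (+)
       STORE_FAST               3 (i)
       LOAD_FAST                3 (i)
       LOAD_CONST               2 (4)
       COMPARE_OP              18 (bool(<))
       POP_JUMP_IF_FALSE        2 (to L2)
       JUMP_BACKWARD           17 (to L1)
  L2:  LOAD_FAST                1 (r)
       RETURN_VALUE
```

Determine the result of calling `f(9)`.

LOAD_FAST_LOAD_FAST a,a → push 9,9. Stack: [9, 9]
BINARY_OP * → 9 * 9 = 81. Stack: [81]
STORE_FAST r → r=81. Stack: []
LOAD_FAST_LOAD_FAST r,a → push 81,9. Stack: [81, 9]
BINARY_OP + → 81 + 9 = 90. Stack: [90]
STORE_FAST n → n=90. Stack: []
LOAD_CONST → push 0. Stack: [0]
STORE_FAST i → i=0. Stack: []
LOAD_FAST i → push 0. Stack: [0]
LOAD_CONST → push 4. Stack: [0, 4]
COMPARE_OP bool(<) → 0 vs 4 = True. Stack: [True]
POP_JUMP_IF_FALSE → pop True; no jump. Stack: []
LOAD_FAST_LOAD_FAST r,a → push 81,9. Stack: [81, 9]
BINARY_OP - → 81 - 9 = 72. Stack: [72]
STORE_FAST r → r=72. Stack: []
LOAD_FAST i → push 0. Stack: [0]
LOAD_CONST → push 1. Stack: [0, 1]
BINARY_OP + → 0 + 1 = 1. Stack: [1]
STORE_FAST i → i=1. Stack: []
LOAD_FAST i → push 1. Stack: [1]
LOAD_CONST → push 4. Stack: [1, 4]
COMPARE_OP bool(<) → 1 vs 4 = True. Stack: [True]
POP_JUMP_IF_FALSE → pop True; no jump. Stack: []
LOAD_FAST_LOAD_FAST r,a → push 72,9. Stack: [72, 9]
BINARY_OP - → 72 - 9 = 63. Stack: [63]
STORE_FAST r → r=63. Stack: []
LOAD_FAST i → push 1. Stack: [1]
LOAD_CONST → push 1. Stack: [1, 1]
BINARY_OP + → 1 + 1 = 2. Stack: [2]
STORE_FAST i → i=2. Stack: []
LOAD_FAST i → push 2. Stack: [2]
LOAD_CONST → push 4. Stack: [2, 4]
COMPARE_OP bool(<) → 2 vs 4 = True. Stack: [True]
POP_JUMP_IF_FALSE → pop True; no jump. Stack: []
LOAD_FAST_LOAD_FAST r,a → push 63,9. Stack: [63, 9]
BINARY_OP - → 63 - 9 = 54. Stack: [54]
STORE_FAST r → r=54. Stack: []
LOAD_FAST i → push 2. Stack: [2]
LOAD_CONST → push 1. Stack: [2, 1]
BINARY_OP + → 2 + 1 = 3. Stack: [3]
STORE_FAST i → i=3. Stack: []
LOAD_FAST i → push 3. Stack: [3]
LOAD_CONST → push 4. Stack: [3, 4]
COMPARE_OP bool(<) → 3 vs 4 = True. Stack: [True]
POP_JUMP_IF_FALSE → pop True; no jump. Stack: []
LOAD_FAST_LOAD_FAST r,a → push 54,9. Stack: [54, 9]
BINARY_OP - → 54 - 9 = 45. Stack: [45]
STORE_FAST r → r=45. Stack: []
LOAD_FAST i → push 3. Stack: [3]
LOAD_CONST → push 1. Stack: [3, 1]
BINARY_OP + → 3 + 1 = 4. Stack: [4]
STORE_FAST i → i=4. Stack: []
LOAD_FAST i → push 4. Stack: [4]
LOAD_CONST → push 4. Stack: [4, 4]
COMPARE_OP bool(<) → 4 vs 4 = False. Stack: [False]
POP_JUMP_IF_FALSE → pop False; jump. Stack: []
LOAD_FAST r → push 45. Stack: [45]
RETURN_VALUE → return 45.

45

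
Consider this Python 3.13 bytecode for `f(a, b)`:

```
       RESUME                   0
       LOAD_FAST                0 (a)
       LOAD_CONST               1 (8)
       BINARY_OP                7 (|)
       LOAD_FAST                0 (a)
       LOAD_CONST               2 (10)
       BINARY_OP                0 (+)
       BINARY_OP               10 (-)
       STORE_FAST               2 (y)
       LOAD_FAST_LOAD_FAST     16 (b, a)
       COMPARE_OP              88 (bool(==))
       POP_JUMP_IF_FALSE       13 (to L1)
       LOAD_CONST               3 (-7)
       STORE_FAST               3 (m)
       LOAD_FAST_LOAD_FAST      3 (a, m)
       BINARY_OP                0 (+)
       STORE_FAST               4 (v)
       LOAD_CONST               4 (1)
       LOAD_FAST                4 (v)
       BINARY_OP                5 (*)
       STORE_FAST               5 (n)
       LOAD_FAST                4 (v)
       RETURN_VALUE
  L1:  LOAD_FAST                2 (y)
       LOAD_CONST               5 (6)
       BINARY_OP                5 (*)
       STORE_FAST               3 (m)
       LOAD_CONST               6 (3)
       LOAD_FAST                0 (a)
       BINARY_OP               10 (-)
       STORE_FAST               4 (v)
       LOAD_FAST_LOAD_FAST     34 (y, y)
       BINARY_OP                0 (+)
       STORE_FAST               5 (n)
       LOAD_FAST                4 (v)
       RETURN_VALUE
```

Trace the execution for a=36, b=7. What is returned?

-33

LOAD_FAST a → push 36. Stack: [36]
LOAD_CONST → push 8. Stack: [36, 8]
BINARY_OP | → 36 | 8 = 44. Stack: [44]
LOAD_FAST a → push 36. Stack: [44, 36]
LOAD_CONST → push 10. Stack: [44, 36, 10]
BINARY_OP + → 36 + 10 = 46. Stack: [44, 46]
BINARY_OP - → 44 - 46 = -2. Stack: [-2]
STORE_FAST y → y=-2. Stack: []
LOAD_FAST_LOAD_FAST b,a → push 7,36. Stack: [7, 36]
COMPARE_OP bool(==) → 7 vs 36 = False. Stack: [False]
POP_JUMP_IF_FALSE → pop False; jump. Stack: []
LOAD_FAST y → push -2. Stack: [-2]
LOAD_CONST → push 6. Stack: [-2, 6]
BINARY_OP * → -2 * 6 = -12. Stack: [-12]
STORE_FAST m → m=-12. Stack: []
LOAD_CONST → push 3. Stack: [3]
LOAD_FAST a → push 36. Stack: [3, 36]
BINARY_OP - → 3 - 36 = -33. Stack: [-33]
STORE_FAST v → v=-33. Stack: []
LOAD_FAST_LOAD_FAST y,y → push -2,-2. Stack: [-2, -2]
BINARY_OP + → -2 + -2 = -4. Stack: [-4]
STORE_FAST n → n=-4. Stack: []
LOAD_FAST v → push -33. Stack: [-33]
RETURN_VALUE → return -33.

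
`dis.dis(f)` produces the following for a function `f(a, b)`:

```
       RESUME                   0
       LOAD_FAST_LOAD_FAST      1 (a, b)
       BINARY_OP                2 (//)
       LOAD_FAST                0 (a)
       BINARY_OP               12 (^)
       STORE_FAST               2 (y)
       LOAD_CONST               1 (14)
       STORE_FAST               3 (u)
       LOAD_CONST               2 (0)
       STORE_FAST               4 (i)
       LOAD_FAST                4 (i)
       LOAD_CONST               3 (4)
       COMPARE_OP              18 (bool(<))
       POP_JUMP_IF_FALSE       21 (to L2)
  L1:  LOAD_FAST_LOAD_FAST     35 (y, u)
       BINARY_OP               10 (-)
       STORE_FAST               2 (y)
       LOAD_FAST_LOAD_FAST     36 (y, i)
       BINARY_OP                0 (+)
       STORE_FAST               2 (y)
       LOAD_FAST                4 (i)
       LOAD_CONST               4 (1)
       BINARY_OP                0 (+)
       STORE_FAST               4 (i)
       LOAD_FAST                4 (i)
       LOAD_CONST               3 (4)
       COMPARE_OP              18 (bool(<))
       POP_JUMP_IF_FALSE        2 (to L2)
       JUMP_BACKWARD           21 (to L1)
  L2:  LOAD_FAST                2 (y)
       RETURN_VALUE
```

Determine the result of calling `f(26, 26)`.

LOAD_FAST_LOAD_FAST a,b → push 26,26
BINARY_OP // → 26 // 26 = 1
LOAD_FAST a → push 26
BINARY_OP ^ → 1 ^ 26 = 27
STORE_FAST y → y=27
LOAD_CONST → push 14
STORE_FAST u → u=14
LOAD_CONST → push 0
STORE_FAST i → i=0
LOAD_FAST i → push 0
LOAD_CONST → push 4
COMPARE_OP bool(<) → 0 vs 4 = True
POP_JUMP_IF_FALSE → pop True; no jump
LOAD_FAST_LOAD_FAST y,u → push 27,14
BINARY_OP - → 27 - 14 = 13
STORE_FAST y → y=13
LOAD_FAST_LOAD_FAST y,i → push 13,0
BINARY_OP + → 13 + 0 = 13
STORE_FAST y → y=13
LOAD_FAST i → push 0
LOAD_CONST → push 1
BINARY_OP + → 0 + 1 = 1
STORE_FAST i → i=1
LOAD_FAST i → push 1
LOAD_CONST → push 4
COMPARE_OP bool(<) → 1 vs 4 = True
POP_JUMP_IF_FALSE → pop True; no jump
LOAD_FAST_LOAD_FAST y,u → push 13,14
BINARY_OP - → 13 - 14 = -1
STORE_FAST y → y=-1
LOAD_FAST_LOAD_FAST y,i → push -1,1
BINARY_OP + → -1 + 1 = 0
STORE_FAST y → y=0
LOAD_FAST i → push 1
LOAD_CONST → push 1
BINARY_OP + → 1 + 1 = 2
STORE_FAST i → i=2
LOAD_FAST i → push 2
LOAD_CONST → push 4
COMPARE_OP bool(<) → 2 vs 4 = True
POP_JUMP_IF_FALSE → pop True; no jump
LOAD_FAST_LOAD_FAST y,u → push 0,14
BINARY_OP - → 0 - 14 = -14
STORE_FAST y → y=-14
LOAD_FAST_LOAD_FAST y,i → push -14,2
BINARY_OP + → -14 + 2 = -12
STORE_FAST y → y=-12
LOAD_FAST i → push 2
LOAD_CONST → push 1
BINARY_OP + → 2 + 1 = 3
STORE_FAST i → i=3
LOAD_FAST i → push 3
LOAD_CONST → push 4
COMPARE_OP bool(<) → 3 vs 4 = True
POP_JUMP_IF_FALSE → pop True; no jump
LOAD_FAST_LOAD_FAST y,u → push -12,14
BINARY_OP - → -12 - 14 = -26
STORE_FAST y → y=-26
LOAD_FAST_LOAD_FAST y,i → push -26,3
BINARY_OP + → -26 + 3 = -23
STORE_FAST y → y=-23
LOAD_FAST i → push 3
LOAD_CONST → push 1
BINARY_OP + → 3 + 1 = 4
STORE_FAST i → i=4
LOAD_FAST i → push 4
LOAD_CONST → push 4
COMPARE_OP bool(<) → 4 vs 4 = False
POP_JUMP_IF_FALSE → pop False; jump
LOAD_FAST y → push -23
RETURN_VALUE → return -23.

-23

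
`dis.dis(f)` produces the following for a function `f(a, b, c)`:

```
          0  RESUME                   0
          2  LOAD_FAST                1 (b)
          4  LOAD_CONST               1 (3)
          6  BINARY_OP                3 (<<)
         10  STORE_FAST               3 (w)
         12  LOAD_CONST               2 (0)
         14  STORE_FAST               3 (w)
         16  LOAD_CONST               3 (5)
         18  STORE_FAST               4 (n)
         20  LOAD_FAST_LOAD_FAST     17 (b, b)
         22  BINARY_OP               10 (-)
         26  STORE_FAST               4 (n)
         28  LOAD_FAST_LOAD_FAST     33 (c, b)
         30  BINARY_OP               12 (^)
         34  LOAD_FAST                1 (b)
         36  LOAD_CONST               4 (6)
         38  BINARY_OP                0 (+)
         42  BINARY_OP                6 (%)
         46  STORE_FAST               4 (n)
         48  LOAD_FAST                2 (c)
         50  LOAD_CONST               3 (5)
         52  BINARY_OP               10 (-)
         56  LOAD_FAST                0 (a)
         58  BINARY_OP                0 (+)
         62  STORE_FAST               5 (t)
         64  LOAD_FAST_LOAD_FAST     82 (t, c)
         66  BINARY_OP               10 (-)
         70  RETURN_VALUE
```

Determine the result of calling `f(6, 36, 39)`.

1

LOAD_FAST b → push 36. Stack: [36]
LOAD_CONST → push 3. Stack: [36, 3]
BINARY_OP << → 36 << 3 = 288. Stack: [288]
STORE_FAST w → w=288. Stack: []
LOAD_CONST → push 0. Stack: [0]
STORE_FAST w → w=0. Stack: []
LOAD_CONST → push 5. Stack: [5]
STORE_FAST n → n=5. Stack: []
LOAD_FAST_LOAD_FAST b,b → push 36,36. Stack: [36, 36]
BINARY_OP - → 36 - 36 = 0. Stack: [0]
STORE_FAST n → n=0. Stack: []
LOAD_FAST_LOAD_FAST c,b → push 39,36. Stack: [39, 36]
BINARY_OP ^ → 39 ^ 36 = 3. Stack: [3]
LOAD_FAST b → push 36. Stack: [3, 36]
LOAD_CONST → push 6. Stack: [3, 36, 6]
BINARY_OP + → 36 + 6 = 42. Stack: [3, 42]
BINARY_OP % → 3 % 42 = 3. Stack: [3]
STORE_FAST n → n=3. Stack: []
LOAD_FAST c → push 39. Stack: [39]
LOAD_CONST → push 5. Stack: [39, 5]
BINARY_OP - → 39 - 5 = 34. Stack: [34]
LOAD_FAST a → push 6. Stack: [34, 6]
BINARY_OP + → 34 + 6 = 40. Stack: [40]
STORE_FAST t → t=40. Stack: []
LOAD_FAST_LOAD_FAST t,c → push 40,39. Stack: [40, 39]
BINARY_OP - → 40 - 39 = 1. Stack: [1]
RETURN_VALUE → return 1.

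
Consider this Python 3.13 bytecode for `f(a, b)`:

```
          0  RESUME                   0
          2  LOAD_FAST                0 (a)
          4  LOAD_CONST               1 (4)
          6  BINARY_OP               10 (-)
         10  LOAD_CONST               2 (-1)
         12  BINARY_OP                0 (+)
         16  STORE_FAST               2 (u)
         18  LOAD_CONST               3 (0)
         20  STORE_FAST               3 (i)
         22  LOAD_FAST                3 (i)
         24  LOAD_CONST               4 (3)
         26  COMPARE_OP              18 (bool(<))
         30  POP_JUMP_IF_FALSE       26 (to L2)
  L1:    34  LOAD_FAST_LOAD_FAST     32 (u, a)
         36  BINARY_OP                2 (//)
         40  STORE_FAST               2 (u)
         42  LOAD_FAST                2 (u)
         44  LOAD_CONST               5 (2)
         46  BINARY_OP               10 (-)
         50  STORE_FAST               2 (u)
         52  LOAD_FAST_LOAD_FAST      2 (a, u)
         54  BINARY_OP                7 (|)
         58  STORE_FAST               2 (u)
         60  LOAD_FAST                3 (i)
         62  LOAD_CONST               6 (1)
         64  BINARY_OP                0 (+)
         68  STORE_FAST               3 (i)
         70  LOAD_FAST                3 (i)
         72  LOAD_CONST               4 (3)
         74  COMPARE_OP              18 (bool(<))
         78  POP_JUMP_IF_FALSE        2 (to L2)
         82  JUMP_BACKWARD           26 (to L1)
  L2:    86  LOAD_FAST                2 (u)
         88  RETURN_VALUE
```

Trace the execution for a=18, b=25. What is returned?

LOAD_FAST a → push 18
LOAD_CONST → push 4
BINARY_OP - → 18 - 4 = 14
LOAD_CONST → push -1
BINARY_OP + → 14 + -1 = 13
STORE_FAST u → u=13
LOAD_CONST → push 0
STORE_FAST i → i=0
LOAD_FAST i → push 0
LOAD_CONST → push 3
COMPARE_OP bool(<) → 0 vs 3 = True
POP_JUMP_IF_FALSE → pop True; no jump
LOAD_FAST_LOAD_FAST u,a → push 13,18
BINARY_OP // → 13 // 18 = 0
STORE_FAST u → u=0
LOAD_FAST u → push 0
LOAD_CONST → push 2
BINARY_OP - → 0 - 2 = -2
STORE_FAST u → u=-2
LOAD_FAST_LOAD_FAST a,u → push 18,-2
BINARY_OP | → 18 | -2 = -2
STORE_FAST u → u=-2
LOAD_FAST i → push 0
LOAD_CONST → push 1
BINARY_OP + → 0 + 1 = 1
STORE_FAST i → i=1
LOAD_FAST i → push 1
LOAD_CONST → push 3
COMPARE_OP bool(<) → 1 vs 3 = True
POP_JUMP_IF_FALSE → pop True; no jump
LOAD_FAST_LOAD_FAST u,a → push -2,18
BINARY_OP // → -2 // 18 = -1
STORE_FAST u → u=-1
LOAD_FAST u → push -1
LOAD_CONST → push 2
BINARY_OP - → -1 - 2 = -3
STORE_FAST u → u=-3
LOAD_FAST_LOAD_FAST a,u → push 18,-3
BINARY_OP | → 18 | -3 = -1
STORE_FAST u → u=-1
LOAD_FAST i → push 1
LOAD_CONST → push 1
BINARY_OP + → 1 + 1 = 2
STORE_FAST i → i=2
LOAD_FAST i → push 2
LOAD_CONST → push 3
COMPARE_OP bool(<) → 2 vs 3 = True
POP_JUMP_IF_FALSE → pop True; no jump
LOAD_FAST_LOAD_FAST u,a → push -1,18
BINARY_OP // → -1 // 18 = -1
STORE_FAST u → u=-1
LOAD_FAST u → push -1
LOAD_CONST → push 2
BINARY_OP - → -1 - 2 = -3
STORE_FAST u → u=-3
LOAD_FAST_LOAD_FAST a,u → push 18,-3
BINARY_OP | → 18 | -3 = -1
STORE_FAST u → u=-1
LOAD_FAST i → push 2
LOAD_CONST → push 1
BINARY_OP + → 2 + 1 = 3
STORE_FAST i → i=3
LOAD_FAST i → push 3
LOAD_CONST → push 3
COMPARE_OP bool(<) → 3 vs 3 = False
POP_JUMP_IF_FALSE → pop False; jump
LOAD_FAST u → push -1
RETURN_VALUE → return -1.

-1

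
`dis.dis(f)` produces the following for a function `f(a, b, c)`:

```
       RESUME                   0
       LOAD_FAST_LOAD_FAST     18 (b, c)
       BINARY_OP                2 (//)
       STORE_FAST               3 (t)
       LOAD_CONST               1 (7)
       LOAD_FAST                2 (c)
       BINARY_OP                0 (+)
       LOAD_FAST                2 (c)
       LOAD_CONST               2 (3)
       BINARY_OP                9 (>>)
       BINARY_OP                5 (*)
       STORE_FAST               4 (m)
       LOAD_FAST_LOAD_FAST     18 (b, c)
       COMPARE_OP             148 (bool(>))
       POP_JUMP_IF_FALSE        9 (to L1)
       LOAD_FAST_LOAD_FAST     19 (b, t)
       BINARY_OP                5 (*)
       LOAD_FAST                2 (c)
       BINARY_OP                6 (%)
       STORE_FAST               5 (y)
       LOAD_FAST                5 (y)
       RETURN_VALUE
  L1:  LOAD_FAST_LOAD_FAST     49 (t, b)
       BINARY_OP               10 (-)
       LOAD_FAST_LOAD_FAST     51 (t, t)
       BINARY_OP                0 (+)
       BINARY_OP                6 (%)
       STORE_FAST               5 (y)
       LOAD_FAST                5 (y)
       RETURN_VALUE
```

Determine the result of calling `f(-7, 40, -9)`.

LOAD_FAST_LOAD_FAST b,c → push 40,-9. Stack: [40, -9]
BINARY_OP // → 40 // -9 = -5. Stack: [-5]
STORE_FAST t → t=-5. Stack: []
LOAD_CONST → push 7. Stack: [7]
LOAD_FAST c → push -9. Stack: [7, -9]
BINARY_OP + → 7 + -9 = -2. Stack: [-2]
LOAD_FAST c → push -9. Stack: [-2, -9]
LOAD_CONST → push 3. Stack: [-2, -9, 3]
BINARY_OP >> → -9 >> 3 = -2. Stack: [-2, -2]
BINARY_OP * → -2 * -2 = 4. Stack: [4]
STORE_FAST m → m=4. Stack: []
LOAD_FAST_LOAD_FAST b,c → push 40,-9. Stack: [40, -9]
COMPARE_OP bool(>) → 40 vs -9 = True. Stack: [True]
POP_JUMP_IF_FALSE → pop True; no jump. Stack: []
LOAD_FAST_LOAD_FAST b,t → push 40,-5. Stack: [40, -5]
BINARY_OP * → 40 * -5 = -200. Stack: [-200]
LOAD_FAST c → push -9. Stack: [-200, -9]
BINARY_OP % → -200 % -9 = -2. Stack: [-2]
STORE_FAST y → y=-2. Stack: []
LOAD_FAST y → push -2. Stack: [-2]
RETURN_VALUE → return -2.

-2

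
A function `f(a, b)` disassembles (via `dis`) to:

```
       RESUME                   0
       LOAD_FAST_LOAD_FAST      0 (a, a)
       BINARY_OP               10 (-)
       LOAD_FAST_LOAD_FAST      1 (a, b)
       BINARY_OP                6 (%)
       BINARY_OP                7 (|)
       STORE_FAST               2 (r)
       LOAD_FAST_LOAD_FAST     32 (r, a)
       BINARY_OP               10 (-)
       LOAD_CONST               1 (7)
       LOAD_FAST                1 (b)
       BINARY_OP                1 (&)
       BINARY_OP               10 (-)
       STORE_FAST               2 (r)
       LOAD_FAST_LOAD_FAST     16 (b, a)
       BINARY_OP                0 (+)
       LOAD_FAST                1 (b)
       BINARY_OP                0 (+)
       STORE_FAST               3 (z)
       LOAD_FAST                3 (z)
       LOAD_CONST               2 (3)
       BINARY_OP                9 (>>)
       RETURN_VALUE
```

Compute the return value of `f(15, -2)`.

LOAD_FAST_LOAD_FAST a,a → push 15,15. Stack: [15, 15]
BINARY_OP - → 15 - 15 = 0. Stack: [0]
LOAD_FAST_LOAD_FAST a,b → push 15,-2. Stack: [0, 15, -2]
BINARY_OP % → 15 % -2 = -1. Stack: [0, -1]
BINARY_OP | → 0 | -1 = -1. Stack: [-1]
STORE_FAST r → r=-1. Stack: []
LOAD_FAST_LOAD_FAST r,a → push -1,15. Stack: [-1, 15]
BINARY_OP - → -1 - 15 = -16. Stack: [-16]
LOAD_CONST → push 7. Stack: [-16, 7]
LOAD_FAST b → push -2. Stack: [-16, 7, -2]
BINARY_OP & → 7 & -2 = 6. Stack: [-16, 6]
BINARY_OP - → -16 - 6 = -22. Stack: [-22]
STORE_FAST r → r=-22. Stack: []
LOAD_FAST_LOAD_FAST b,a → push -2,15. Stack: [-2, 15]
BINARY_OP + → -2 + 15 = 13. Stack: [13]
LOAD_FAST b → push -2. Stack: [13, -2]
BINARY_OP + → 13 + -2 = 11. Stack: [11]
STORE_FAST z → z=11. Stack: []
LOAD_FAST z → push 11. Stack: [11]
LOAD_CONST → push 3. Stack: [11, 3]
BINARY_OP >> → 11 >> 3 = 1. Stack: [1]
RETURN_VALUE → return 1.

1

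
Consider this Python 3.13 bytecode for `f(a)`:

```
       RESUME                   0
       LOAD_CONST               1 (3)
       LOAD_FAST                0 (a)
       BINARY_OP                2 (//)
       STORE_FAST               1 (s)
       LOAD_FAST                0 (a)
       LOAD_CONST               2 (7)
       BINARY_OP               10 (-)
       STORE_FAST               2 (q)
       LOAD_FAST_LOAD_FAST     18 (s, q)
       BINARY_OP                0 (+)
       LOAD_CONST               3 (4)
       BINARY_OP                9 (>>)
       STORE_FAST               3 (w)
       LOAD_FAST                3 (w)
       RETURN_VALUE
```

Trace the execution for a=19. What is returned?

LOAD_CONST → push 3. Stack: [3]
LOAD_FAST a → push 19. Stack: [3, 19]
BINARY_OP // → 3 // 19 = 0. Stack: [0]
STORE_FAST s → s=0. Stack: []
LOAD_FAST a → push 19. Stack: [19]
LOAD_CONST → push 7. Stack: [19, 7]
BINARY_OP - → 19 - 7 = 12. Stack: [12]
STORE_FAST q → q=12. Stack: []
LOAD_FAST_LOAD_FAST s,q → push 0,12. Stack: [0, 12]
BINARY_OP + → 0 + 12 = 12. Stack: [12]
LOAD_CONST → push 4. Stack: [12, 4]
BINARY_OP >> → 12 >> 4 = 0. Stack: [0]
STORE_FAST w → w=0. Stack: []
LOAD_FAST w → push 0. Stack: [0]
RETURN_VALUE → return 0.

0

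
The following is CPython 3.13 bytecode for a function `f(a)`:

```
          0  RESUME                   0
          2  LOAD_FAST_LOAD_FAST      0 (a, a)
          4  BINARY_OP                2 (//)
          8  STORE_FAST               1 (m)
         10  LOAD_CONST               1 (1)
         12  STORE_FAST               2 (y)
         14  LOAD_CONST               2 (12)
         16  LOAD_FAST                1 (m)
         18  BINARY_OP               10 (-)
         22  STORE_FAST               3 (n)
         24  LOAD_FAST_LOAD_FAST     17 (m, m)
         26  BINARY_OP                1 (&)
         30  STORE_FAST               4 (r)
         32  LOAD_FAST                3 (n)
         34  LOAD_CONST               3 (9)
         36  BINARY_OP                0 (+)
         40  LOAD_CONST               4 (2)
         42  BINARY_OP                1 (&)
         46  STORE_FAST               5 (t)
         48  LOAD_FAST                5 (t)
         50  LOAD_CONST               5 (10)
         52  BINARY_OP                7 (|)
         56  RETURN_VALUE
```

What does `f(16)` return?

10

LOAD_FAST_LOAD_FAST a,a → push 16,16. Stack: [16, 16]
BINARY_OP // → 16 // 16 = 1. Stack: [1]
STORE_FAST m → m=1. Stack: []
LOAD_CONST → push 1. Stack: [1]
STORE_FAST y → y=1. Stack: []
LOAD_CONST → push 12. Stack: [12]
LOAD_FAST m → push 1. Stack: [12, 1]
BINARY_OP - → 12 - 1 = 11. Stack: [11]
STORE_FAST n → n=11. Stack: []
LOAD_FAST_LOAD_FAST m,m → push 1,1. Stack: [1, 1]
BINARY_OP & → 1 & 1 = 1. Stack: [1]
STORE_FAST r → r=1. Stack: []
LOAD_FAST n → push 11. Stack: [11]
LOAD_CONST → push 9. Stack: [11, 9]
BINARY_OP + → 11 + 9 = 20. Stack: [20]
LOAD_CONST → push 2. Stack: [20, 2]
BINARY_OP & → 20 & 2 = 0. Stack: [0]
STORE_FAST t → t=0. Stack: []
LOAD_FAST t → push 0. Stack: [0]
LOAD_CONST → push 10. Stack: [0, 10]
BINARY_OP | → 0 | 10 = 10. Stack: [10]
RETURN_VALUE → return 10.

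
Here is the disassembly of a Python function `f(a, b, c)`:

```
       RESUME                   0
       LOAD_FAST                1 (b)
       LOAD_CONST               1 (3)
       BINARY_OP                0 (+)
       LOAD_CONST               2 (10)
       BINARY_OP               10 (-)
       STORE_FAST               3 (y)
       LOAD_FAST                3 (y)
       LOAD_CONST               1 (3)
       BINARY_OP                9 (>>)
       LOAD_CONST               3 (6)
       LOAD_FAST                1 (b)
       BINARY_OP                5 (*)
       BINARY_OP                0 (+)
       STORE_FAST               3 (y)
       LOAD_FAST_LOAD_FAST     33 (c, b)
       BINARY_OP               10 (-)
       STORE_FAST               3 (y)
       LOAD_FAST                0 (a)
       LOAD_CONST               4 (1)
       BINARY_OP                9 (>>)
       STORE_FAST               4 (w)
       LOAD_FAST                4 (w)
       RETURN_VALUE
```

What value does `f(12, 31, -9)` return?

6

LOAD_FAST b → push 31. Stack: [31]
LOAD_CONST → push 3. Stack: [31, 3]
BINARY_OP + → 31 + 3 = 34. Stack: [34]
LOAD_CONST → push 10. Stack: [34, 10]
BINARY_OP - → 34 - 10 = 24. Stack: [24]
STORE_FAST y → y=24. Stack: []
LOAD_FAST y → push 24. Stack: [24]
LOAD_CONST → push 3. Stack: [24, 3]
BINARY_OP >> → 24 >> 3 = 3. Stack: [3]
LOAD_CONST → push 6. Stack: [3, 6]
LOAD_FAST b → push 31. Stack: [3, 6, 31]
BINARY_OP * → 6 * 31 = 186. Stack: [3, 186]
BINARY_OP + → 3 + 186 = 189. Stack: [189]
STORE_FAST y → y=189. Stack: []
LOAD_FAST_LOAD_FAST c,b → push -9,31. Stack: [-9, 31]
BINARY_OP - → -9 - 31 = -40. Stack: [-40]
STORE_FAST y → y=-40. Stack: []
LOAD_FAST a → push 12. Stack: [12]
LOAD_CONST → push 1. Stack: [12, 1]
BINARY_OP >> → 12 >> 1 = 6. Stack: [6]
STORE_FAST w → w=6. Stack: []
LOAD_FAST w → push 6. Stack: [6]
RETURN_VALUE → return 6.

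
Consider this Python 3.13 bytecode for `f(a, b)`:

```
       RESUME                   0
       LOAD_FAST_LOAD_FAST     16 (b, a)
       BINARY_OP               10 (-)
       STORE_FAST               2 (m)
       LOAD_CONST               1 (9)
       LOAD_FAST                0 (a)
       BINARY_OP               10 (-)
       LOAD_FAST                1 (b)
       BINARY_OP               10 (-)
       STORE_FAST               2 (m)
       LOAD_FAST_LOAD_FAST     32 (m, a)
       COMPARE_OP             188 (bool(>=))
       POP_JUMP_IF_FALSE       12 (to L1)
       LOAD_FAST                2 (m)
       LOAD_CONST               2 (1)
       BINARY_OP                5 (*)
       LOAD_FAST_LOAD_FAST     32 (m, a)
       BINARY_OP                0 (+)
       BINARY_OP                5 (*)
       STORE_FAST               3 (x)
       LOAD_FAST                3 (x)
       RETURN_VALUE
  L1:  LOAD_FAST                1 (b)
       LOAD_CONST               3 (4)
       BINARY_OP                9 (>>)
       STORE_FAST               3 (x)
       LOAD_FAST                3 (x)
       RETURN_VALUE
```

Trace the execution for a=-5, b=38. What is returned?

LOAD_FAST_LOAD_FAST b,a → push 38,-5. Stack: [38, -5]
BINARY_OP - → 38 - -5 = 43. Stack: [43]
STORE_FAST m → m=43. Stack: []
LOAD_CONST → push 9. Stack: [9]
LOAD_FAST a → push -5. Stack: [9, -5]
BINARY_OP - → 9 - -5 = 14. Stack: [14]
LOAD_FAST b → push 38. Stack: [14, 38]
BINARY_OP - → 14 - 38 = -24. Stack: [-24]
STORE_FAST m → m=-24. Stack: []
LOAD_FAST_LOAD_FAST m,a → push -24,-5. Stack: [-24, -5]
COMPARE_OP bool(>=) → -24 vs -5 = False. Stack: [False]
POP_JUMP_IF_FALSE → pop False; jump. Stack: []
LOAD_FAST b → push 38. Stack: [38]
LOAD_CONST → push 4. Stack: [38, 4]
BINARY_OP >> → 38 >> 4 = 2. Stack: [2]
STORE_FAST x → x=2. Stack: []
LOAD_FAST x → push 2. Stack: [2]
RETURN_VALUE → return 2.

2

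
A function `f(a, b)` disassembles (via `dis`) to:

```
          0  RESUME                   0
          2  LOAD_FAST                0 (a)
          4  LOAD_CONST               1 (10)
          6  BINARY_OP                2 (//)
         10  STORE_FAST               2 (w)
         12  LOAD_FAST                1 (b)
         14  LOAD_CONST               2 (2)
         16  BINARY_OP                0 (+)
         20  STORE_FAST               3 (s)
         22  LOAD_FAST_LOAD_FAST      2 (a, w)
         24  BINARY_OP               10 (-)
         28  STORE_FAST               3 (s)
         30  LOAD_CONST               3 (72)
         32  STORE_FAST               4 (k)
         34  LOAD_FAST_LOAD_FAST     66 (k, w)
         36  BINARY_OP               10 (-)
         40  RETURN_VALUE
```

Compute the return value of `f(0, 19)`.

LOAD_FAST a → push 0. Stack: [0]
LOAD_CONST → push 10. Stack: [0, 10]
BINARY_OP // → 0 // 10 = 0. Stack: [0]
STORE_FAST w → w=0. Stack: []
LOAD_FAST b → push 19. Stack: [19]
LOAD_CONST → push 2. Stack: [19, 2]
BINARY_OP + → 19 + 2 = 21. Stack: [21]
STORE_FAST s → s=21. Stack: []
LOAD_FAST_LOAD_FAST a,w → push 0,0. Stack: [0, 0]
BINARY_OP - → 0 - 0 = 0. Stack: [0]
STORE_FAST s → s=0. Stack: []
LOAD_CONST → push 72. Stack: [72]
STORE_FAST k → k=72. Stack: []
LOAD_FAST_LOAD_FAST k,w → push 72,0. Stack: [72, 0]
BINARY_OP - → 72 - 0 = 72. Stack: [72]
RETURN_VALUE → return 72.

72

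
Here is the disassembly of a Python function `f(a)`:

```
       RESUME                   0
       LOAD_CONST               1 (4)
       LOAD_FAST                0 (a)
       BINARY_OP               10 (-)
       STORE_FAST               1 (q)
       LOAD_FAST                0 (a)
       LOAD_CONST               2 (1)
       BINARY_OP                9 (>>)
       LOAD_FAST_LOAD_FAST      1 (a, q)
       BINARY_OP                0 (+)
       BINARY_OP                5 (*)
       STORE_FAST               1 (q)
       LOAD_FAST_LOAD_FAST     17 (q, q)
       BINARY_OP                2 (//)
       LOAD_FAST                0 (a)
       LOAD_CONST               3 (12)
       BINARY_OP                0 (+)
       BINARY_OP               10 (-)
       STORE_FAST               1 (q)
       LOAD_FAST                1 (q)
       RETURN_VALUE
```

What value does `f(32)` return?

-43

LOAD_CONST → push 4. Stack: [4]
LOAD_FAST a → push 32. Stack: [4, 32]
BINARY_OP - → 4 - 32 = -28. Stack: [-28]
STORE_FAST q → q=-28. Stack: []
LOAD_FAST a → push 32. Stack: [32]
LOAD_CONST → push 1. Stack: [32, 1]
BINARY_OP >> → 32 >> 1 = 16. Stack: [16]
LOAD_FAST_LOAD_FAST a,q → push 32,-28. Stack: [16, 32, -28]
BINARY_OP + → 32 + -28 = 4. Stack: [16, 4]
BINARY_OP * → 16 * 4 = 64. Stack: [64]
STORE_FAST q → q=64. Stack: []
LOAD_FAST_LOAD_FAST q,q → push 64,64. Stack: [64, 64]
BINARY_OP // → 64 // 64 = 1. Stack: [1]
LOAD_FAST a → push 32. Stack: [1, 32]
LOAD_CONST → push 12. Stack: [1, 32, 12]
BINARY_OP + → 32 + 12 = 44. Stack: [1, 44]
BINARY_OP - → 1 - 44 = -43. Stack: [-43]
STORE_FAST q → q=-43. Stack: []
LOAD_FAST q → push -43. Stack: [-43]
RETURN_VALUE → return -43.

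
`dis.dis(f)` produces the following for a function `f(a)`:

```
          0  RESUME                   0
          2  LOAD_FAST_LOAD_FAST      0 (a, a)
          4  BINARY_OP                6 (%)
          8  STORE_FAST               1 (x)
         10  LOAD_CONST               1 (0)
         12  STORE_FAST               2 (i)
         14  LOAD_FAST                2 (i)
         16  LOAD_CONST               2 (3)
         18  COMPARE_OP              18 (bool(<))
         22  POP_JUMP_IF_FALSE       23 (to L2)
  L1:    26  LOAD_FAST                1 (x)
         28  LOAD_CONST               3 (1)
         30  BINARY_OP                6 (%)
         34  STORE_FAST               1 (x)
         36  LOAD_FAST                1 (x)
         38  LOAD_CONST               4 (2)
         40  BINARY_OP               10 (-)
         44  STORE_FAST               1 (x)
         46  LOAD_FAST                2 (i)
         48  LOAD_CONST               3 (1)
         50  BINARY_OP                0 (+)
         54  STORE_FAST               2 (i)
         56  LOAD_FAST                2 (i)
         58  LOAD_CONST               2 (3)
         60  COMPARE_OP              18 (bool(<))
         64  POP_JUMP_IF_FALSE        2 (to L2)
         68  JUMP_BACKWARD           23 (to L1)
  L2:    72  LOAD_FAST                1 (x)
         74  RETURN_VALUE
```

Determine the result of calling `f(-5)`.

LOAD_FAST_LOAD_FAST a,a → push -5,-5. Stack: [-5, -5]
BINARY_OP % → -5 % -5 = 0. Stack: [0]
STORE_FAST x → x=0. Stack: []
LOAD_CONST → push 0. Stack: [0]
STORE_FAST i → i=0. Stack: []
LOAD_FAST i → push 0. Stack: [0]
LOAD_CONST → push 3. Stack: [0, 3]
COMPARE_OP bool(<) → 0 vs 3 = True. Stack: [True]
POP_JUMP_IF_FALSE → pop True; no jump. Stack: []
LOAD_FAST x → push 0. Stack: [0]
LOAD_CONST → push 1. Stack: [0, 1]
BINARY_OP % → 0 % 1 = 0. Stack: [0]
STORE_FAST x → x=0. Stack: []
LOAD_FAST x → push 0. Stack: [0]
LOAD_CONST → push 2. Stack: [0, 2]
BINARY_OP - → 0 - 2 = -2. Stack: [-2]
STORE_FAST x → x=-2. Stack: []
LOAD_FAST i → push 0. Stack: [0]
LOAD_CONST → push 1. Stack: [0, 1]
BINARY_OP + → 0 + 1 = 1. Stack: [1]
STORE_FAST i → i=1. Stack: []
LOAD_FAST i → push 1. Stack: [1]
LOAD_CONST → push 3. Stack: [1, 3]
COMPARE_OP bool(<) → 1 vs 3 = True. Stack: [True]
POP_JUMP_IF_FALSE → pop True; no jump. Stack: []
LOAD_FAST x → push -2. Stack: [-2]
LOAD_CONST → push 1. Stack: [-2, 1]
BINARY_OP % → -2 % 1 = 0. Stack: [0]
STORE_FAST x → x=0. Stack: []
LOAD_FAST x → push 0. Stack: [0]
LOAD_CONST → push 2. Stack: [0, 2]
BINARY_OP - → 0 - 2 = -2. Stack: [-2]
STORE_FAST x → x=-2. Stack: []
LOAD_FAST i → push 1. Stack: [1]
LOAD_CONST → push 1. Stack: [1, 1]
BINARY_OP + → 1 + 1 = 2. Stack: [2]
STORE_FAST i → i=2. Stack: []
LOAD_FAST i → push 2. Stack: [2]
LOAD_CONST → push 3. Stack: [2, 3]
COMPARE_OP bool(<) → 2 vs 3 = True. Stack: [True]
POP_JUMP_IF_FALSE → pop True; no jump. Stack: []
LOAD_FAST x → push -2. Stack: [-2]
LOAD_CONST → push 1. Stack: [-2, 1]
BINARY_OP % → -2 % 1 = 0. Stack: [0]
STORE_FAST x → x=0. Stack: []
LOAD_FAST x → push 0. Stack: [0]
LOAD_CONST → push 2. Stack: [0, 2]
BINARY_OP - → 0 - 2 = -2. Stack: [-2]
STORE_FAST x → x=-2. Stack: []
LOAD_FAST i → push 2. Stack: [2]
LOAD_CONST → push 1. Stack: [2, 1]
BINARY_OP + → 2 + 1 = 3. Stack: [3]
STORE_FAST i → i=3. Stack: []
LOAD_FAST i → push 3. Stack: [3]
LOAD_CONST → push 3. Stack: [3, 3]
COMPARE_OP bool(<) → 3 vs 3 = False. Stack: [False]
POP_JUMP_IF_FALSE → pop False; jump. Stack: []
LOAD_FAST x → push -2. Stack: [-2]
RETURN_VALUE → return -2.

-2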